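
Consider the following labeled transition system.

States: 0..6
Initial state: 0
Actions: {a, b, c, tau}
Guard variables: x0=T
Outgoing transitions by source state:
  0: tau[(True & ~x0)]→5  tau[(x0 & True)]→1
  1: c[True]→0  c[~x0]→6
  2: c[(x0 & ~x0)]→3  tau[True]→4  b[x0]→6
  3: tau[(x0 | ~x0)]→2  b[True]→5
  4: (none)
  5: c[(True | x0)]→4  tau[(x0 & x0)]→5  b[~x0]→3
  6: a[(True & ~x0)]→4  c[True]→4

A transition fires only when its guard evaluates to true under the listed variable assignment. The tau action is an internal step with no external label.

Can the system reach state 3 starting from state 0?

After dropping false guards: 9 live edges.
depth 0: {0}
depth 1: {1}  total {0,1}
R = {0,1}

Answer: UNREACHABLE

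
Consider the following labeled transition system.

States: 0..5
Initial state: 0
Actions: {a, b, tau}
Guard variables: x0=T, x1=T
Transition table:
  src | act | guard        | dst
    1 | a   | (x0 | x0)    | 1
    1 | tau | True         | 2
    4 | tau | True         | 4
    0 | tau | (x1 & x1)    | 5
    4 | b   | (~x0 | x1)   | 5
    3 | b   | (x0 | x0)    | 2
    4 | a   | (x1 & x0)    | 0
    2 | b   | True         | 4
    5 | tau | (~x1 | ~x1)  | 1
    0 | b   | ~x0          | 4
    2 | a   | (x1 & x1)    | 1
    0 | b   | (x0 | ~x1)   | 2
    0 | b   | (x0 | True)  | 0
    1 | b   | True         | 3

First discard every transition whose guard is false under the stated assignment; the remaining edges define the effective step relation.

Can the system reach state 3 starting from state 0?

Answer: REACHABLE

Working:
12 transition(s) survive guard evaluation.
Layer 0: {0}
Layer 1: {2,5}  cumulative {0,2,5}
Layer 2: {1,4}  cumulative {0,1,2,4,5}
Layer 3: {3}  cumulative {0,1,2,3,4,5}
R = {0,1,2,3,4,5}
Path to 3: b·a·b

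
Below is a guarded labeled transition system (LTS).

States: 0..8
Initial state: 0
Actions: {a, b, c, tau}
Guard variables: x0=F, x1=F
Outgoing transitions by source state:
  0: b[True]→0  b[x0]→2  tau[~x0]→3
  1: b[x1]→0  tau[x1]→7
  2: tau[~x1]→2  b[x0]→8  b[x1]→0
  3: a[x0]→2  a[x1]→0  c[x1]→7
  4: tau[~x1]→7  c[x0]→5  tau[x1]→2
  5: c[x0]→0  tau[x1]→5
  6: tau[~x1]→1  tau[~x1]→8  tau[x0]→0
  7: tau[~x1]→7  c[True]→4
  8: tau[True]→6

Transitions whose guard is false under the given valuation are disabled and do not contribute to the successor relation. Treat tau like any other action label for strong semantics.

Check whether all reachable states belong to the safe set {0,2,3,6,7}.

Answer: INVARIANT HOLDS

Working:
Inv-set: {0,2,3,6,7}
Reach set: {0,3}
  0: ok
  3: ok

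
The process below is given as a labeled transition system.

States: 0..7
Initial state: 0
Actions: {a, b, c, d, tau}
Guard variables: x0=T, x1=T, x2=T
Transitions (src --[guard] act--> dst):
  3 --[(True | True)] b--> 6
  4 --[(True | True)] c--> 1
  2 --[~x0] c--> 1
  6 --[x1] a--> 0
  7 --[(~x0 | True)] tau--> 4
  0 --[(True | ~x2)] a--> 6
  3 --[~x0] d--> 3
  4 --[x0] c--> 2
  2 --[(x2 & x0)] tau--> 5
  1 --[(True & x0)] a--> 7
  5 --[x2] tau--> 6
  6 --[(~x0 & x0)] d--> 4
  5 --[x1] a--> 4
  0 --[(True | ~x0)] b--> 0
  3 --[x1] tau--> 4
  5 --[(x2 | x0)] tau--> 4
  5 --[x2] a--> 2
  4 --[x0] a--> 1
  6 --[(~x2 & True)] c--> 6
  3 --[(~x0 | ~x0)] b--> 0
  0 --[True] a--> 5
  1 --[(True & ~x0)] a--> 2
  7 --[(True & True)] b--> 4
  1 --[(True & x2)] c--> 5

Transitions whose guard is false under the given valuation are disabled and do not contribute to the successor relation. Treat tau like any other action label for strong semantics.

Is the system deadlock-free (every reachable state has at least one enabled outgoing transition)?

Answer: DEADLOCK-FREE

Working:
Reachable = {0,1,2,4,5,6,7}
  0: a→5  a→6  b→0  [deg 3]
  1: a→7  c→5  [deg 2]
  2: tau→5  [deg 1]
  4: a→1  c→1  c→2  [deg 3]
  5: a→2  a→4  tau→4  tau→6  [deg 4]
  6: a→0  [deg 1]
  7: b→4  tau→4  [deg 2]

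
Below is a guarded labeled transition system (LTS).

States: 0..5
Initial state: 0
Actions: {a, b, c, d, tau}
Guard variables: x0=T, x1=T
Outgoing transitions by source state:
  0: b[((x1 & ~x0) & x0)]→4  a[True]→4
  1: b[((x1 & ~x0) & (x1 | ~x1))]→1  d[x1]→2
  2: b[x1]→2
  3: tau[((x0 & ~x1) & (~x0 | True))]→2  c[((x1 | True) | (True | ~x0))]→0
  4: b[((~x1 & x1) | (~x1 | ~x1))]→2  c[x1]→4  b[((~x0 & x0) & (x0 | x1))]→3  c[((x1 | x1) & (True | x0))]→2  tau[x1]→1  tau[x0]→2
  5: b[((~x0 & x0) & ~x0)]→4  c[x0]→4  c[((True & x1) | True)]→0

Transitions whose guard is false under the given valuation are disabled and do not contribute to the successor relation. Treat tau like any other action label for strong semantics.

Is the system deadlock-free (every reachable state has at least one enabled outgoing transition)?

R = {0,1,2,4}
  0: a→4  [deg 1]
  1: d→2  [deg 1]
  2: b→2  [deg 1]
  4: c→2  c→4  tau→1  tau→2  [deg 4]

Answer: DEADLOCK-FREE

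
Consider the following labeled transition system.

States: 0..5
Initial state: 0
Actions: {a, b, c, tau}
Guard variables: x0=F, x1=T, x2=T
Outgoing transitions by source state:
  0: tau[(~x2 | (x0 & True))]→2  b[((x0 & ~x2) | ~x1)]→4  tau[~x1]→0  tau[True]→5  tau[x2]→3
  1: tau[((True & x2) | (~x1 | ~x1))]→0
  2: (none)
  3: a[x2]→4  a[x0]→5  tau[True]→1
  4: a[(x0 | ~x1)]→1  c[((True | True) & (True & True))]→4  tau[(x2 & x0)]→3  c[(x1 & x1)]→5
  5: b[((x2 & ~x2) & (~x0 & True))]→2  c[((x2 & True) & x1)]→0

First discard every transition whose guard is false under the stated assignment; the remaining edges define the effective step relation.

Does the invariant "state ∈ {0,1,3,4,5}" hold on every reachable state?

Inv-set: {0,1,3,4,5}
Reach set: {0,1,3,4,5}
  0: safe
  1: safe
  3: safe
  4: safe
  5: safe

Answer: INVARIANT HOLDS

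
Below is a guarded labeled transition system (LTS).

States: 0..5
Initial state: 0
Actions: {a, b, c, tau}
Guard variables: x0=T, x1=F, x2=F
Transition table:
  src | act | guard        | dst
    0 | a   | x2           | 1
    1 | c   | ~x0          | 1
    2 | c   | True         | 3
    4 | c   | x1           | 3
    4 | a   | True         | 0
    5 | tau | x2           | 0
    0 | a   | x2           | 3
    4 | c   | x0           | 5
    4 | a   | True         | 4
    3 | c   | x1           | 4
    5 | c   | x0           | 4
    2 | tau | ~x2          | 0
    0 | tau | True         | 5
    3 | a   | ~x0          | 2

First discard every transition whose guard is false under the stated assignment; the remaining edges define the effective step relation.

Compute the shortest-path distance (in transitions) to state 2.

BFS to 2:
  depth 0: {0}
  depth 1: {5}
  depth 2: {4}
2 never appears.

Answer: UNREACHABLE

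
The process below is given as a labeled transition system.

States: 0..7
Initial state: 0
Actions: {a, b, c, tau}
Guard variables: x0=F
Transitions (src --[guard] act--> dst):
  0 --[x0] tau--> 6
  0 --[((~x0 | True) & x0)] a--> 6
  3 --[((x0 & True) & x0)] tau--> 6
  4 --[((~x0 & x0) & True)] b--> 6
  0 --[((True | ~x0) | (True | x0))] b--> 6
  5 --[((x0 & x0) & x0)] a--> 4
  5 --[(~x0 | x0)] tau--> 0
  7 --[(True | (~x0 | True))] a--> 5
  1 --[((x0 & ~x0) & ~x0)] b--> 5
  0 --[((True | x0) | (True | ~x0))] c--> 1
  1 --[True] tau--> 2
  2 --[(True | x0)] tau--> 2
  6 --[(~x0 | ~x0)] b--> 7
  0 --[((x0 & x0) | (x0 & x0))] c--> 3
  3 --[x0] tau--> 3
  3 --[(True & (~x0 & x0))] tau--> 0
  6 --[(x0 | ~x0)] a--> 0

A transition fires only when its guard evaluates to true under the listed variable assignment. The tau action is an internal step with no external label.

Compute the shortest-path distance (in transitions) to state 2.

Layered search for 2:
  Layer 0: {0}
  Layer 1: {1,6}
  Layer 2: {2,7}
2 enters at depth 2; path c·tau

Answer: 2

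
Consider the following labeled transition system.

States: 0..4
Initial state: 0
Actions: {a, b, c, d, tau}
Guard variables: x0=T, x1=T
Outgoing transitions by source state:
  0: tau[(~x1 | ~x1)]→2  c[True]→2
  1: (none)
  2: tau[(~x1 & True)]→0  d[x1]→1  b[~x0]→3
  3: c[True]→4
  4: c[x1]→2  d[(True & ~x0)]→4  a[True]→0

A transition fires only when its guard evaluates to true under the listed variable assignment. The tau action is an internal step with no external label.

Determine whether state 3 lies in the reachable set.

Guard filter leaves 5 enabled edge(s).
Layer 0: {0}
Layer 1: {2}  total {0,2}
Layer 2: {1}  total {0,1,2}
Reach set: {0,1,2}

Answer: UNREACHABLE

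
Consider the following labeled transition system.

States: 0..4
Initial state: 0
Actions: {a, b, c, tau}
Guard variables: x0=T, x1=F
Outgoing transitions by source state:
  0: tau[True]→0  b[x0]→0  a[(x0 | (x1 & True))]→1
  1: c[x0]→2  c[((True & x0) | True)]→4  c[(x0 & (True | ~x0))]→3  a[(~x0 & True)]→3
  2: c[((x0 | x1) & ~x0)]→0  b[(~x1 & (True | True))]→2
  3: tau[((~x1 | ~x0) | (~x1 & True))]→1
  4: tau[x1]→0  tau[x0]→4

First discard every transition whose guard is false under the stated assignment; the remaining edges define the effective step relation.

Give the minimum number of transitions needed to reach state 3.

Breadth-first toward 3:
  Layer 0: {0}
  Layer 1: {1}
  Layer 2: {2,3,4}
first hit 3 at d=2 via a·c

Answer: 2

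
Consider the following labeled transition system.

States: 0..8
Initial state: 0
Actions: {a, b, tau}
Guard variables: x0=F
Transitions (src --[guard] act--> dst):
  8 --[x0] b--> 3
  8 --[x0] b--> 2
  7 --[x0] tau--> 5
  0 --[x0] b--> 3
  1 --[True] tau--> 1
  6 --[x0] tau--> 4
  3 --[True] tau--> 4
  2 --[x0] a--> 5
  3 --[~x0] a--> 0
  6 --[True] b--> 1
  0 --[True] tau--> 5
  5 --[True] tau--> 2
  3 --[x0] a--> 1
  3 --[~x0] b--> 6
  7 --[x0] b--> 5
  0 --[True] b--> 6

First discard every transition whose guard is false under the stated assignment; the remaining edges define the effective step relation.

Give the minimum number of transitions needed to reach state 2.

Answer: 2

Trace:
Breadth-first toward 2:
  depth 0: {0}
  depth 1: {5,6}
  depth 2: {1,2}
2 enters at depth 2; path tau·tau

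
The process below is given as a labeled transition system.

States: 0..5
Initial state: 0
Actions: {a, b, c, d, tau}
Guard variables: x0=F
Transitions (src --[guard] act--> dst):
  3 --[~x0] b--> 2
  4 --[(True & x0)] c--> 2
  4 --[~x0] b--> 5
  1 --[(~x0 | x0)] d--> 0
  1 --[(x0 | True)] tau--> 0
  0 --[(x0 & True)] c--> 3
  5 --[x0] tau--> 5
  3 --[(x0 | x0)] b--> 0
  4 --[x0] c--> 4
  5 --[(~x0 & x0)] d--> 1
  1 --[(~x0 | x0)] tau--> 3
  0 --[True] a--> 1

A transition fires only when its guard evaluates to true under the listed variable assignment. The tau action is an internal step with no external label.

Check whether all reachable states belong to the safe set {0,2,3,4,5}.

Allowed set {0,2,3,4,5}
R = {0,1,2,3}
  0: ✓
  1: VIOLATES
  2: ✓
  3: ✓
witness against invariant: a → 1

Answer: INVARIANT VIOLATED at state 1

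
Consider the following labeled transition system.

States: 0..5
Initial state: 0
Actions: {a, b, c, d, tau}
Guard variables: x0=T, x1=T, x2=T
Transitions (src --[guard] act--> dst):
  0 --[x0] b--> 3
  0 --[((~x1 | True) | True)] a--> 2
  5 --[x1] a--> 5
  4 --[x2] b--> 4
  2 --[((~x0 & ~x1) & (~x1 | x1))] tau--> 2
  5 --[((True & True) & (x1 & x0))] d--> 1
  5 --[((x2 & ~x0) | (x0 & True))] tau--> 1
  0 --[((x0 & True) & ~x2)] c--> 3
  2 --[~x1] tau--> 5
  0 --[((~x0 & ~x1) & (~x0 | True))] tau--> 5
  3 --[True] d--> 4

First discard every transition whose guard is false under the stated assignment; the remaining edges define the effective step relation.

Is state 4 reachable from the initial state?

Answer: REACHABLE

Analysis:
Guard filter leaves 7 enabled edge(s).
Layer 0: {0}
Layer 1: {2,3}  total {0,2,3}
Layer 2: {4}  total {0,2,3,4}
R = {0,2,3,4}
trace reaching 4: b·d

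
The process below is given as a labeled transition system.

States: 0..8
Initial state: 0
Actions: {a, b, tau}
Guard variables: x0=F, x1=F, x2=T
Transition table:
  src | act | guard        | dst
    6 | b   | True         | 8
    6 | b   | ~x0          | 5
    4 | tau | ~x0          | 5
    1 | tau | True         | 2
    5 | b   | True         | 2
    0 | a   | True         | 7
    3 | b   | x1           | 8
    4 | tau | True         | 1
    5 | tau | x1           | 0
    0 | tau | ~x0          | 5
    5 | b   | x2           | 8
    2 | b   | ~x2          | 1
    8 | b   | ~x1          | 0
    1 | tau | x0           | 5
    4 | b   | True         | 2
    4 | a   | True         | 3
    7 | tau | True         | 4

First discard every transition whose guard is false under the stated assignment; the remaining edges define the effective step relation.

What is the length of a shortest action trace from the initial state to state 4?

Answer: 2

Trace:
Layered search for 4:
  Layer 0: {0}
  Layer 1: {5,7}
  Layer 2: {2,4,8}
4 enters at depth 2; path a·tau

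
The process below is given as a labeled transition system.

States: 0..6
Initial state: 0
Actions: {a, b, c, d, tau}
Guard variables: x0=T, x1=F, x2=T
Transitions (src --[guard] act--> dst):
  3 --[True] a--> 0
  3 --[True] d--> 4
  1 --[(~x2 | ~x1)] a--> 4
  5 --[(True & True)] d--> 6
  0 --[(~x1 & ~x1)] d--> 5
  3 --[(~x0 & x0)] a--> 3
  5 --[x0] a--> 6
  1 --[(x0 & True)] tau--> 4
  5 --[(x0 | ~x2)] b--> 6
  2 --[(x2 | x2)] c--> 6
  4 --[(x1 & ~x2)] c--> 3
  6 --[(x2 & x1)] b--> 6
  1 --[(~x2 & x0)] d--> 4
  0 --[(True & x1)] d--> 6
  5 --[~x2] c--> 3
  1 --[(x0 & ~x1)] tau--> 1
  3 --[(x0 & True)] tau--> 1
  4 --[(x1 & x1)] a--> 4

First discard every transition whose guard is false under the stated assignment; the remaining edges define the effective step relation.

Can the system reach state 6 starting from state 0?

Answer: REACHABLE

Analysis:
11 transition(s) survive guard evaluation.
depth 0: {0}
depth 1: {5}  total {0,5}
depth 2: {6}  total {0,5,6}
R = {0,5,6}
witness 6: d·d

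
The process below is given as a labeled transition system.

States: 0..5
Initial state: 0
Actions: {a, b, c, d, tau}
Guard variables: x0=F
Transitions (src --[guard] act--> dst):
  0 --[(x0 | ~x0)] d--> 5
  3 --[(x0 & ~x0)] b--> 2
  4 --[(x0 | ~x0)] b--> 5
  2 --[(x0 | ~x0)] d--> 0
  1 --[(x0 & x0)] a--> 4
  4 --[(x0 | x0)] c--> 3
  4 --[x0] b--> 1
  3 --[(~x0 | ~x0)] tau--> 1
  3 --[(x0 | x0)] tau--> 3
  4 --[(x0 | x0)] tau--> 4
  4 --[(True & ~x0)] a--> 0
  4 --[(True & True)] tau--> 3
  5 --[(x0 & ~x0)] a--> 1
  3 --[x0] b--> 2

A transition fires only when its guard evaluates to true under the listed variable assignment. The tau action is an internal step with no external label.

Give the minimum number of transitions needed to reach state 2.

Breadth-first toward 2:
  L0 = {0}
  L1 = {5}
2 never appears.

Answer: UNREACHABLE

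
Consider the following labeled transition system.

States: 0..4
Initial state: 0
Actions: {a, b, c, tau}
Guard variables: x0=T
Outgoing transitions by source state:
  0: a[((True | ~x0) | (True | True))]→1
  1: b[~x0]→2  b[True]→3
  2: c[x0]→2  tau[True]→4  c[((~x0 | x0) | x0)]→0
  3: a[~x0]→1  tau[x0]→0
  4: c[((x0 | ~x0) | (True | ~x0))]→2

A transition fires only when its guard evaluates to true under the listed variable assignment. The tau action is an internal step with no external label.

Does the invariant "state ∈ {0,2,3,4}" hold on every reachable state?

Answer: INVARIANT VIOLATED at state 1

Analysis:
Safe = {0,2,3,4}
R = {0,1,3}
  0: ok
  1: ✗ unsafe
  3: ok
reach 1 via a — violates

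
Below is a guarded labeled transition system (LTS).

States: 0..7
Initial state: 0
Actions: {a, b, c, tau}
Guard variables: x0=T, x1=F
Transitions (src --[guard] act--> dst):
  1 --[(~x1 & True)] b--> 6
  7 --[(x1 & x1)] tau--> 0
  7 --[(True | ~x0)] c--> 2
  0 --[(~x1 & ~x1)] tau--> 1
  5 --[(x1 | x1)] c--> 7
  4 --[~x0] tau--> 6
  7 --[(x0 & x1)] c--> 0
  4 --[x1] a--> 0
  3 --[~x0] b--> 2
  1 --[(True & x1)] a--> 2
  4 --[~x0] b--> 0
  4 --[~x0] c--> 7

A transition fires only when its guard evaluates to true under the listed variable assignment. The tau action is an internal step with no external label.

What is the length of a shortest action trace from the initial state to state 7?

Answer: UNREACHABLE

Trace:
Layered search for 7:
  depth 0: {0}
  depth 1: {1}
  depth 2: {6}
7 never appears.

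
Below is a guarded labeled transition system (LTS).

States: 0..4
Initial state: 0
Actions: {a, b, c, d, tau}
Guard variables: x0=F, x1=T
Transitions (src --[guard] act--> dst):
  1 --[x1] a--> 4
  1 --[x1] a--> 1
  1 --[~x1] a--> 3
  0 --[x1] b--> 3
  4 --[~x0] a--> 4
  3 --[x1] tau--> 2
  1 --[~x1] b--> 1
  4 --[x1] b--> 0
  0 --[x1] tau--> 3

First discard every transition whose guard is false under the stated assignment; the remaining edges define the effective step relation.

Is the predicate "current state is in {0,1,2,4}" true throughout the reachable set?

Answer: INVARIANT VIOLATED at state 3

Analysis:
Allowed set {0,1,2,4}
R = {0,2,3}
  0: ok
  2: ok
  3: ✗ unsafe
counterexample path to 3: b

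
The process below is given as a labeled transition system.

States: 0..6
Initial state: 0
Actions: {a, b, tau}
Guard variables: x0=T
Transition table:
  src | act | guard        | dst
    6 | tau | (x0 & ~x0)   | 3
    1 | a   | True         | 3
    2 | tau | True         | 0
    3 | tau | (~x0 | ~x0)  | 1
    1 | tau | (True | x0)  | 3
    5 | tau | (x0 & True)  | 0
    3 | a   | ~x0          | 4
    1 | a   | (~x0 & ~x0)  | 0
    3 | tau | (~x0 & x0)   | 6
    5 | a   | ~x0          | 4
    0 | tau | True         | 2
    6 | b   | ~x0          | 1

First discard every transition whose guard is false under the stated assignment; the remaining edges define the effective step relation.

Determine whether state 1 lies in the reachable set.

5 transition(s) survive guard evaluation.
L0 = {0}
L1 = {2}  now seen {0,2}
R = {0,2}

Answer: UNREACHABLE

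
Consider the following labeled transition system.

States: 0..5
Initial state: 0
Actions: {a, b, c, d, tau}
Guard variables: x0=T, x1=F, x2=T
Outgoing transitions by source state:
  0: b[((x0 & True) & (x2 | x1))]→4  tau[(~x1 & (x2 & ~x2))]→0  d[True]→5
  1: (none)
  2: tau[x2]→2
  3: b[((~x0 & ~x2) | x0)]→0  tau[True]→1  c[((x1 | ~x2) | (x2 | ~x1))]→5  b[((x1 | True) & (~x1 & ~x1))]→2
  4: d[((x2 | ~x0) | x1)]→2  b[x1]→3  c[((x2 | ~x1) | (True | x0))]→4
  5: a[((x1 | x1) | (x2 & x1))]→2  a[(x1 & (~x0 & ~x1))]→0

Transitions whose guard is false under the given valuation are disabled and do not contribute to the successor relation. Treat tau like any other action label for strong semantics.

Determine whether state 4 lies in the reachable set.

After dropping false guards: 9 live edges.
depth 0: {0}
depth 1: {4,5}  now seen {0,4,5}
depth 2: {2}  now seen {0,2,4,5}
R = {0,2,4,5}
Path to 4: b

Answer: REACHABLE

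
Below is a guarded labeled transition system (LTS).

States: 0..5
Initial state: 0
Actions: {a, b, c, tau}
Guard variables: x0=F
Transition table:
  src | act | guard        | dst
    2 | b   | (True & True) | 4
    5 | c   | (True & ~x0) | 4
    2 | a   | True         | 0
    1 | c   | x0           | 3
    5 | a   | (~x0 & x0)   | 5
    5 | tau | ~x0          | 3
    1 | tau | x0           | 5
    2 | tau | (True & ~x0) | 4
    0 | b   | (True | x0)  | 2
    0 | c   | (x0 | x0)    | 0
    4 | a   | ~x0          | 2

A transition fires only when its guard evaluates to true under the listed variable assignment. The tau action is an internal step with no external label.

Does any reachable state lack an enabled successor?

Reachable = {0,2,4}
  0: b→2  [1 exit(s)]
  2: a→0  b→4  tau→4  [3 exit(s)]
  4: a→2  [1 exit(s)]

Answer: DEADLOCK-FREE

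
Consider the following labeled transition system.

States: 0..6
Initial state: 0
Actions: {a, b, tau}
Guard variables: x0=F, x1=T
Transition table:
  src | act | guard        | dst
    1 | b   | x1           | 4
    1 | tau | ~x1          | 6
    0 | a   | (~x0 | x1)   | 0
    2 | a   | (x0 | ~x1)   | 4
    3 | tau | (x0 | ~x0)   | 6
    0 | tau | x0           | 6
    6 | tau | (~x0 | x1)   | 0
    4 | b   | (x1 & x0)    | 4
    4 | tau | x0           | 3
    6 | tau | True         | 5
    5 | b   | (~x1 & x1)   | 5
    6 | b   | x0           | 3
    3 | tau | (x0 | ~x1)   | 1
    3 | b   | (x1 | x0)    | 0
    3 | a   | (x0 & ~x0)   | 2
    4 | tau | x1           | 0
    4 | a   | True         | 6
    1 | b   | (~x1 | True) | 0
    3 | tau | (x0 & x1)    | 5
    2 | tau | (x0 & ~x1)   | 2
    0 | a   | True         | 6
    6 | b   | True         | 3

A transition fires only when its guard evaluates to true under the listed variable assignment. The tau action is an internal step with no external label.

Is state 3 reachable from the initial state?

Guard filter leaves 11 enabled edge(s).
Layer 0: {0}
Layer 1: {6}  total {0,6}
Layer 2: {3,5}  total {0,3,5,6}
Reachable = {0,3,5,6}
Path to 3: a·b

Answer: REACHABLE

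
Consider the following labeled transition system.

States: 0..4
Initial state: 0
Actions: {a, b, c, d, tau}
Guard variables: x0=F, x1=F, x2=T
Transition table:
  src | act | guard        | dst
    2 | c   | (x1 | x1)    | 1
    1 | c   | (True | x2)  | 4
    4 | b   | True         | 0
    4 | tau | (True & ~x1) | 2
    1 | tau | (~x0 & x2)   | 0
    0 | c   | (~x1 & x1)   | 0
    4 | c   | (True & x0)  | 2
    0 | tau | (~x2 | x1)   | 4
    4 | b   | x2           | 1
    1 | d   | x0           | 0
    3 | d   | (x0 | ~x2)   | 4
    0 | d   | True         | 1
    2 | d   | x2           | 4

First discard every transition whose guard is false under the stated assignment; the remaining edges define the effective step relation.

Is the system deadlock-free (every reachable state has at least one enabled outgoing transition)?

Answer: DEADLOCK-FREE

Working:
Reachable = {0,1,2,4}
  0: d→1  [deg 1]
  1: c→4  tau→0  [deg 2]
  2: d→4  [deg 1]
  4: b→0  b→1  tau→2  [deg 3]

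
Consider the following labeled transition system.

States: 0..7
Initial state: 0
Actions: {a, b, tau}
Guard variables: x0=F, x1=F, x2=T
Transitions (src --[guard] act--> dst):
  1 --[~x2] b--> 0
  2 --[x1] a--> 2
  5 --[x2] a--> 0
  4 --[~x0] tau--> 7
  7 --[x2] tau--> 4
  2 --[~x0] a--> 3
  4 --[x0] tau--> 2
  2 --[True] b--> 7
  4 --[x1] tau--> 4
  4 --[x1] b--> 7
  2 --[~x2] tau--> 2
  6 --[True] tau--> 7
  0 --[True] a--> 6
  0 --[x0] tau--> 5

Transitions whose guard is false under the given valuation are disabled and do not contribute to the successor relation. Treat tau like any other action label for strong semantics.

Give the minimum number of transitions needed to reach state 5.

Answer: UNREACHABLE

Analysis:
Layered search for 5:
  depth 0: {0}
  depth 1: {6}
  depth 2: {7}
  depth 3: {4}
5 never appears.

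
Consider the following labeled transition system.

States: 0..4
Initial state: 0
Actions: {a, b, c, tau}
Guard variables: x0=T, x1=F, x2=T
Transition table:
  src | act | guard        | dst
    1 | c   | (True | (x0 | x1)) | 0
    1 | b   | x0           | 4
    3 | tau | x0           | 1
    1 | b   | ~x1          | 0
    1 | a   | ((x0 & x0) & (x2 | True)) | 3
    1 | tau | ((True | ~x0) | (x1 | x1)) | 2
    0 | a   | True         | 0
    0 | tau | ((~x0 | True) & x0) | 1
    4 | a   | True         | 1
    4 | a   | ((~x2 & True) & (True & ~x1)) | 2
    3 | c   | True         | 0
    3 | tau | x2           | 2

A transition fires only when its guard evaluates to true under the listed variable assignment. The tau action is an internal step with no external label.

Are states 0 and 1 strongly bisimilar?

Answer: NOT BISIMILAR

Trace:
Refine partition for ~:
  P[0] = {{0,1,2,3,4}}
  P[1] = {{0},{1},{2},{3},{4}}
Fixed point at round 2; 5 class(es).
class of 0: {0}; class of 1: {1}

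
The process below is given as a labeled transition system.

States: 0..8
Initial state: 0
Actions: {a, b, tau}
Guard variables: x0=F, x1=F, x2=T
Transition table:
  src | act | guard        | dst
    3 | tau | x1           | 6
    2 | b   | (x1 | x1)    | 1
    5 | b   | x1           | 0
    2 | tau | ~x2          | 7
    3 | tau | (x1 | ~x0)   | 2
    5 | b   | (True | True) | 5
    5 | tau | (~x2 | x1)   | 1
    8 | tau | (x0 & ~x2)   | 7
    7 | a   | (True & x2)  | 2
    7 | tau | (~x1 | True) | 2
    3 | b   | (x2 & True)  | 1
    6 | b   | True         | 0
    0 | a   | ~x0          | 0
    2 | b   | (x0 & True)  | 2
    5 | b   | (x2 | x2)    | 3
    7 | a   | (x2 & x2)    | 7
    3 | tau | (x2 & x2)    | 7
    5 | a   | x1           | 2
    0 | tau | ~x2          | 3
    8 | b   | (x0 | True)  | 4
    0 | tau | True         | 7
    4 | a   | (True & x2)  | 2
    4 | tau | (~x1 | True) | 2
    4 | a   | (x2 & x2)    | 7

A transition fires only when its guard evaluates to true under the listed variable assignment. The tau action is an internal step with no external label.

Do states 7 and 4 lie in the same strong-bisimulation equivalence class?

Bisimulation quotient by refinement:
  P[0] = {{0,1,2,3,4,5,6,7,8}}
  P[1] = {{0,4,7},{1,2},{3},{5,6,8}}
  P[2] = {{0},{1,2},{3},{4,7},{5},{6,8}}
  P[3] = {{0},{1,2},{3},{4,7},{5},{6},{8}}
Fixed point at round 4; 7 class(es).
7∈{4,7}, 4∈{4,7}

Answer: BISIMILAR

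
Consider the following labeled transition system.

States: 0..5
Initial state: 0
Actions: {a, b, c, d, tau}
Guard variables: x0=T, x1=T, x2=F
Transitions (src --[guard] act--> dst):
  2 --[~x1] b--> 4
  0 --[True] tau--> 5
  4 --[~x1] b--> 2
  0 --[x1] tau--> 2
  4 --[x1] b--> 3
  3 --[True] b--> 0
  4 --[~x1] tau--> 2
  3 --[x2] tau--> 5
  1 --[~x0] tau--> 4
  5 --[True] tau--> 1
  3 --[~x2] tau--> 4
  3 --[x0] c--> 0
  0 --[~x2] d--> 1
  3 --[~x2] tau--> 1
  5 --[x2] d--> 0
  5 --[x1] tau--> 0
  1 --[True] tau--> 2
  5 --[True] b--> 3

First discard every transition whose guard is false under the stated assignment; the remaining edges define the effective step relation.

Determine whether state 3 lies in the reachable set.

After dropping false guards: 12 live edges.
Layer 0: {0}
Layer 1: {1,2,5}  now seen {0,1,2,5}
Layer 2: {3}  now seen {0,1,2,3,5}
Layer 3: {4}  now seen {0,1,2,3,4,5}
R = {0,1,2,3,4,5}
witness 3: tau·b

Answer: REACHABLE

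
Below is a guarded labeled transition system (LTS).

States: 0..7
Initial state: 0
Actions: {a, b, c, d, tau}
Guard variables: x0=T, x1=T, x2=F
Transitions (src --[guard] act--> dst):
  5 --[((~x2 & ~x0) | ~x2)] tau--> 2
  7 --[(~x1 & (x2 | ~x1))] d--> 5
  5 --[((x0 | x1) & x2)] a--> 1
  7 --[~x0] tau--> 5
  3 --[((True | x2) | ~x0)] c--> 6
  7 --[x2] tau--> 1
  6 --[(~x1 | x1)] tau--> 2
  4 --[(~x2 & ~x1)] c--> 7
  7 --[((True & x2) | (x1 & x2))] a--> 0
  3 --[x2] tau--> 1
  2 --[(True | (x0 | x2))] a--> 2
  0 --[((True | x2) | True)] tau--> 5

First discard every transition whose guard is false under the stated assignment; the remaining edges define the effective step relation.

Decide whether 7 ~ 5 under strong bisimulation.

Bisimulation quotient by refinement:
  π0 = {{0,1,2,3,4,5,6,7}}
  π1 = {{0,5,6},{1,4,7},{2},{3}}
  π2 = {{0},{1,4,7},{2},{3},{5,6}}
Fixed point at round 3; 5 class(es).
7∈{1,4,7}, 5∈{5,6}

Answer: NOT BISIMILAR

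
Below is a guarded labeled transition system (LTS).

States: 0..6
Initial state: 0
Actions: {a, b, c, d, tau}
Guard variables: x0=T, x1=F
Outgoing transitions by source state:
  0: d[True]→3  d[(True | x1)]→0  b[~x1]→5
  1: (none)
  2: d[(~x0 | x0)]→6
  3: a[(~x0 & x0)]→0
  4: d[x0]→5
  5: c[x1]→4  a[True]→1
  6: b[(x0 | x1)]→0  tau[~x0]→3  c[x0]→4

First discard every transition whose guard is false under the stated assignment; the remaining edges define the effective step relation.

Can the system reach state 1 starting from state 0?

After dropping false guards: 8 live edges.
L0 = {0}
L1 = {3,5}  now seen {0,3,5}
L2 = {1}  now seen {0,1,3,5}
R = {0,1,3,5}
witness 1: b·a

Answer: REACHABLE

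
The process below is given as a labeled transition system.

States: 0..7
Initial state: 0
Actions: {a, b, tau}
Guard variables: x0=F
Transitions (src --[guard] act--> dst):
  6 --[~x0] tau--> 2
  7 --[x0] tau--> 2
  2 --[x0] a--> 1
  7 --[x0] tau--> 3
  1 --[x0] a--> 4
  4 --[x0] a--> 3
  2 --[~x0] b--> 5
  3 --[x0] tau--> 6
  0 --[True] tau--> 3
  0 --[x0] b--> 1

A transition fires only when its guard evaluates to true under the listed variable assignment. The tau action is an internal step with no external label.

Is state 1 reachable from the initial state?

Answer: UNREACHABLE

Trace:
After dropping false guards: 3 live edges.
depth 0: {0}
depth 1: {3}  cumulative {0,3}
R = {0,3}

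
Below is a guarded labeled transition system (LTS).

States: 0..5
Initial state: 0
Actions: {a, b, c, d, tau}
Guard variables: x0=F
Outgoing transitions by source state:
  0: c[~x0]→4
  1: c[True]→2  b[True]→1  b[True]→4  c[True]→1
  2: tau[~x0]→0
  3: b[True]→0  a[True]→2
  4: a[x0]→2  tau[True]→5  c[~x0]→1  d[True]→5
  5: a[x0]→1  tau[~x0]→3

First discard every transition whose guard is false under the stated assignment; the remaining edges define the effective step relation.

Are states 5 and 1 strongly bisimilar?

Answer: NOT BISIMILAR

Trace:
Refine partition for ~:
  P[0] = {{0,1,2,3,4,5}}
  P[1] = {{0},{1},{2,5},{3},{4}}
  P[2] = {{0},{1},{2},{3},{4},{5}}
6 equivalence class(es) (converged in 3)
[5]={5}  [1]={1}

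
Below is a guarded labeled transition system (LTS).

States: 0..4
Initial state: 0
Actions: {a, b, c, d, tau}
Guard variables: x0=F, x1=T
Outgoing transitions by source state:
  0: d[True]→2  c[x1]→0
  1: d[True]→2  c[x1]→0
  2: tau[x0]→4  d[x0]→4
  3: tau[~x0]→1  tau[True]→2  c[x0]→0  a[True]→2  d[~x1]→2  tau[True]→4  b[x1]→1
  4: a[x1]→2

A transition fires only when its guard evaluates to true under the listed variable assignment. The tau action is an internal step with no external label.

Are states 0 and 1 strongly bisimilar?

Refine partition for ~:
  π0 = {{0,1,2,3,4}}
  π1 = {{0,1},{2},{3},{4}}
stable after 2 split(s): 4 block(s)
[0]={0,1}  [1]={0,1}

Answer: BISIMILAR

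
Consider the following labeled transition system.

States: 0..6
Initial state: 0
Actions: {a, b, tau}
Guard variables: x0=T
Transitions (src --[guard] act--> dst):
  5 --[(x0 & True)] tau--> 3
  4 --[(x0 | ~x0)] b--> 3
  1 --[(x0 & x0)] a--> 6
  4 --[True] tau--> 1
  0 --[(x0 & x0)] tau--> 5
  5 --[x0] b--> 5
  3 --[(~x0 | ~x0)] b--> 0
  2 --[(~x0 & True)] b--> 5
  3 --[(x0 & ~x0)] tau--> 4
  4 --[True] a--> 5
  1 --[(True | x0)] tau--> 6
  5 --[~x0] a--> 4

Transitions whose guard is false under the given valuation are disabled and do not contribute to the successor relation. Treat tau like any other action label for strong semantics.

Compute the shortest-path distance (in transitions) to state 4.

BFS to 4:
  depth 0: {0}
  depth 1: {5}
  depth 2: {3}
4 never appears.

Answer: UNREACHABLE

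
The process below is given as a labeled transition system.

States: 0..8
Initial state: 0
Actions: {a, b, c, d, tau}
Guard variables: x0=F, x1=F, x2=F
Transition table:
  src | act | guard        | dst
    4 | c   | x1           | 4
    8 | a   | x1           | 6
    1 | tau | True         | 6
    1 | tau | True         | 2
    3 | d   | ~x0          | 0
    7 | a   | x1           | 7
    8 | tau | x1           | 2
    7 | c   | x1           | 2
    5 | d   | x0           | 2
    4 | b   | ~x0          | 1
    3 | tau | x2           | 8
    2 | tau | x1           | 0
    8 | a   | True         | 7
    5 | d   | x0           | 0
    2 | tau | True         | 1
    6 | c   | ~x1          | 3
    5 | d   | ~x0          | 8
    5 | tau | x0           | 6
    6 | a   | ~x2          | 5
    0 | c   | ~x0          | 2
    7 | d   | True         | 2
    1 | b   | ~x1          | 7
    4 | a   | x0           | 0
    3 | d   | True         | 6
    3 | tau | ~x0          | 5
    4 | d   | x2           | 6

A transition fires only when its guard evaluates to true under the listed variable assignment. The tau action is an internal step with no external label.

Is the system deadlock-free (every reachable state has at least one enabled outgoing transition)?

R = {0,1,2,3,5,6,7,8}
  0: c→2  [1 exit(s)]
  1: b→7  tau→2  tau→6  [3 exit(s)]
  2: tau→1  [1 exit(s)]
  3: d→0  d→6  tau→5  [3 exit(s)]
  5: d→8  [1 exit(s)]
  6: a→5  c→3  [2 exit(s)]
  7: d→2  [1 exit(s)]
  8: a→7  [1 exit(s)]

Answer: DEADLOCK-FREE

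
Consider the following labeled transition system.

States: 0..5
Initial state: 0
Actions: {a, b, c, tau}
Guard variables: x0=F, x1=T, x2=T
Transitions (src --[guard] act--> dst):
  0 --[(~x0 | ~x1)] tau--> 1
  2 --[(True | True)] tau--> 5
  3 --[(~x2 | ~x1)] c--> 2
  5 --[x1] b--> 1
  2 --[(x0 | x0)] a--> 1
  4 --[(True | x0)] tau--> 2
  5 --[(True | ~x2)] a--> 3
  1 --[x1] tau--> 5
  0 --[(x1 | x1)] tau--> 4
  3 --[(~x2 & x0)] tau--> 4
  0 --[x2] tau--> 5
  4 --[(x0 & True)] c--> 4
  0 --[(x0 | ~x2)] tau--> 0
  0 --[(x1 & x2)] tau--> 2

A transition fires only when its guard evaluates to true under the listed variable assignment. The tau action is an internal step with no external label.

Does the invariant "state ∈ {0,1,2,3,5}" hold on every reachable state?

Answer: INVARIANT VIOLATED at state 4

Analysis:
Allowed set {0,1,2,3,5}
Reach set: {0,1,2,3,4,5}
  0: ok
  1: ok
  2: ok
  3: ok
  4: outside
  5: ok
witness against invariant: tau → 4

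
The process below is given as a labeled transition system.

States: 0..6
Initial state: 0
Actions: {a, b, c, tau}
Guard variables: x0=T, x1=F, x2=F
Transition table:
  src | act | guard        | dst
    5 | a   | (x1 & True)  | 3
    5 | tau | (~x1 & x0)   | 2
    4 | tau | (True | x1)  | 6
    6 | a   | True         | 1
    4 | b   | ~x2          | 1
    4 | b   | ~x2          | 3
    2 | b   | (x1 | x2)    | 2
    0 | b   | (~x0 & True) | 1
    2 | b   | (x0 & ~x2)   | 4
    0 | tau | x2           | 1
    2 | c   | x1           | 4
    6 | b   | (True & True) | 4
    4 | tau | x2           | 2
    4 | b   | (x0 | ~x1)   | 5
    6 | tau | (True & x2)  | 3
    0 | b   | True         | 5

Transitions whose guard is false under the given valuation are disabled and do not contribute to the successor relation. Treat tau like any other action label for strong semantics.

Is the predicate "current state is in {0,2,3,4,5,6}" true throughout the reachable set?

Inv-set: {0,2,3,4,5,6}
Reach set: {0,1,2,3,4,5,6}
  0: ✓
  1: ✗ unsafe
  2: ✓
  3: ✓
  4: ✓
  5: ✓
  6: ✓
reach 1 via b·tau·b·b — violates

Answer: INVARIANT VIOLATED at state 1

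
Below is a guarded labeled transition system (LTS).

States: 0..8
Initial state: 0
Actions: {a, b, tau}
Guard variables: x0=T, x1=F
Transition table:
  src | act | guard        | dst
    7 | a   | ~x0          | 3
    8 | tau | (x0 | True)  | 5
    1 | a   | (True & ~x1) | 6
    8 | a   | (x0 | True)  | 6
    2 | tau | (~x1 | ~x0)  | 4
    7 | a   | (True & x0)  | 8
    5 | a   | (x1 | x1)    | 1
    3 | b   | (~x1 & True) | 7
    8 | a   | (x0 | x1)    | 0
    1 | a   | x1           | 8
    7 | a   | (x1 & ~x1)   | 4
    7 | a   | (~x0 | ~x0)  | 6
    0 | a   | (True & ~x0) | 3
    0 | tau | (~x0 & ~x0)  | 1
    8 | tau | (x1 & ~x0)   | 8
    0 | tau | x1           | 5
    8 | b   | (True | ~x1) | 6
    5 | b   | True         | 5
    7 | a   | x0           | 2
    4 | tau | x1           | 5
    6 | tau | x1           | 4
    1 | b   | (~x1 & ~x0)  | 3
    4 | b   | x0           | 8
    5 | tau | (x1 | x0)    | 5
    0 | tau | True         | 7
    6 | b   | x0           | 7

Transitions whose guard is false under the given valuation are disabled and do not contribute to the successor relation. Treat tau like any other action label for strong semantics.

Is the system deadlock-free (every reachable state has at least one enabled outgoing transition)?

Answer: DEADLOCK-FREE

Trace:
R = {0,2,4,5,6,7,8}
  0: tau→7  [1 exit(s)]
  2: tau→4  [1 exit(s)]
  4: b→8  [1 exit(s)]
  5: b→5  tau→5  [2 exit(s)]
  6: b→7  [1 exit(s)]
  7: a→2  a→8  [2 exit(s)]
  8: a→0  a→6  b→6  tau→5  [4 exit(s)]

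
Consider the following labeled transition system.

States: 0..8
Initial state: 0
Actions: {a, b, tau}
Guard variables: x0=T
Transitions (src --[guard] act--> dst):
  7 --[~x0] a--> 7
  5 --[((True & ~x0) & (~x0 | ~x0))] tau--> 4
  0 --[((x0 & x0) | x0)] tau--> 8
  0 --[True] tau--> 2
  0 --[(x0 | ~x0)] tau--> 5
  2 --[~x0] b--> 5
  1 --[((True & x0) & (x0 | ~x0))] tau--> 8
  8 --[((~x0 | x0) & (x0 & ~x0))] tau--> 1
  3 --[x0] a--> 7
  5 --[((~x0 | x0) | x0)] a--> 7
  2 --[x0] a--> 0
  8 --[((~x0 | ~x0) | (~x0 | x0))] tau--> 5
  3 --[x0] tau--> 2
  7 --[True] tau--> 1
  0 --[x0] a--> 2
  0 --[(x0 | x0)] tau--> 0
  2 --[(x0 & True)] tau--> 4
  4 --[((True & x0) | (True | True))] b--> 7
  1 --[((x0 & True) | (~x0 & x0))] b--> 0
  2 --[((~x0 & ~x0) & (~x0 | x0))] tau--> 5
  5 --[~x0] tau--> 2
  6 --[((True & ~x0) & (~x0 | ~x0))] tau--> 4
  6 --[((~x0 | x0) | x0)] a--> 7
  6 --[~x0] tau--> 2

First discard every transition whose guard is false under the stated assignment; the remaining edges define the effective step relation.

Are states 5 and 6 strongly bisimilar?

Answer: BISIMILAR

Analysis:
Bisimulation quotient by refinement:
  round 0: {{0,1,2,3,4,5,6,7,8}}
  round 1: {{0,2,3},{1},{4},{5,6},{7,8}}
  round 2: {{0},{1},{2},{3},{4},{5,6},{7},{8}}
Fixed point at round 3; 8 class(es).
[5]={5,6}  [6]={5,6}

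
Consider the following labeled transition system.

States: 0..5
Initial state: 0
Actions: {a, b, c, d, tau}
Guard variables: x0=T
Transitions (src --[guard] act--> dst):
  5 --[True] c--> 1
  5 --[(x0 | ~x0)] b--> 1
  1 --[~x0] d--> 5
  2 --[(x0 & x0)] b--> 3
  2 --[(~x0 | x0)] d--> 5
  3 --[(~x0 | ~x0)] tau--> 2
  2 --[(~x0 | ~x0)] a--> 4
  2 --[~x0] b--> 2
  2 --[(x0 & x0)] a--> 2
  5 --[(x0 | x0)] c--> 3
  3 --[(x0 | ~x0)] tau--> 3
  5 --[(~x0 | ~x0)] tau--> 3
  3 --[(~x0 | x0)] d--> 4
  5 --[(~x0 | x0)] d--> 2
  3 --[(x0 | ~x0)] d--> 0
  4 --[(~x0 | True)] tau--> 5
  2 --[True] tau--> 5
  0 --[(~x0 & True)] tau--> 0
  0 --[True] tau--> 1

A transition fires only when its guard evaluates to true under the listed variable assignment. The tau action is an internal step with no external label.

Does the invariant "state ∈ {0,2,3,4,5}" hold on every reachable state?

Allowed set {0,2,3,4,5}
R = {0,1}
  0: safe
  1: outside
witness against invariant: tau → 1

Answer: INVARIANT VIOLATED at state 1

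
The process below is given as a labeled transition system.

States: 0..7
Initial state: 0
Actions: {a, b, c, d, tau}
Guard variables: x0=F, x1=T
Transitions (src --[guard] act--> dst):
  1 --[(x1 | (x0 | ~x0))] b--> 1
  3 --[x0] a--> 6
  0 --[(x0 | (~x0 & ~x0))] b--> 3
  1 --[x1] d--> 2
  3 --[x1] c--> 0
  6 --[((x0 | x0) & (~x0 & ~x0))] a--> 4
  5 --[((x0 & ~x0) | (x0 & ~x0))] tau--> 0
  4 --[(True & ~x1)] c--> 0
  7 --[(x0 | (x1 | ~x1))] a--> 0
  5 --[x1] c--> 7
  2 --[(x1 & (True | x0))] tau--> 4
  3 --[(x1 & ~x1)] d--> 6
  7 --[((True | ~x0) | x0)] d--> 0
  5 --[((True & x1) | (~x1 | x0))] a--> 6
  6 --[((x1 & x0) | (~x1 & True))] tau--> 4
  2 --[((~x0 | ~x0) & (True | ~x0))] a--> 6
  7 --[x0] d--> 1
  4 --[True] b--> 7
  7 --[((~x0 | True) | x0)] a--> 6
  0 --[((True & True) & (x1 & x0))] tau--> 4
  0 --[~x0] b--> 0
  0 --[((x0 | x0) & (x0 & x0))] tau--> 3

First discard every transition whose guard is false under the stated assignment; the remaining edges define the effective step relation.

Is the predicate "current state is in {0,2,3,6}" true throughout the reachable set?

Inv-set: {0,2,3,6}
R = {0,3}
  0: ok
  3: ok

Answer: INVARIANT HOLDS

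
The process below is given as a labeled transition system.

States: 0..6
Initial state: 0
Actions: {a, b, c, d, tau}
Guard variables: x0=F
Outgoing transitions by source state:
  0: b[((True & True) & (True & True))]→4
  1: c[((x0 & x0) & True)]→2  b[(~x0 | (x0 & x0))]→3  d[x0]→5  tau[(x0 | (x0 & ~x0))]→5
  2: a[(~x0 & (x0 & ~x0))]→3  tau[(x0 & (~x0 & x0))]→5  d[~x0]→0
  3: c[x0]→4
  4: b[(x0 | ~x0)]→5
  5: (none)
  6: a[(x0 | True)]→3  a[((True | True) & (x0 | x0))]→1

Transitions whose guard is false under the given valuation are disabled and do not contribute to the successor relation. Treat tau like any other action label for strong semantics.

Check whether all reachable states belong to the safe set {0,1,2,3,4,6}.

Answer: INVARIANT VIOLATED at state 5

Working:
Inv-set: {0,1,2,3,4,6}
R = {0,4,5}
  0: ✓
  4: ✓
  5: ✗ unsafe
counterexample path to 5: b·b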